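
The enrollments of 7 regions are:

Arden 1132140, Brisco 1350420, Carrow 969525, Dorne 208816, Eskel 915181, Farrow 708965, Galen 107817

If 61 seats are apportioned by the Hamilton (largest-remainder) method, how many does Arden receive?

13

Total 5392864; standard divisor 5392864/61 ≈ 88407.607.
Standard quotas: Arden 12.8059, Brisco 15.2749, Carrow 10.9665, Dorne 2.3620, Eskel 10.3518, Farrow 8.0193, Galen 1.2195.
Lower quotas: Arden 12, Brisco 15, Carrow 10, Dorne 2, Eskel 10, Farrow 8, Galen 1 (sum 58, leaving 3 seats).
Remainders in descending order: Carrow 0.9665, Arden 0.8059, Dorne 0.3620, Eskel 0.3518, Brisco 0.2749, Galen 0.2195, Farrow 0.0193.
Largest remainders: Carrow, Arden, Dorne receive the extra seats.
Arden receives 13.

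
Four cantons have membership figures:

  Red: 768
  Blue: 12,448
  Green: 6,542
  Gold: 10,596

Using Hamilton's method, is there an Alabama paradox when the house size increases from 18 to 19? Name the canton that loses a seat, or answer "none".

Red

At 18 seats: Red 1, Blue 7, Green 4, Gold 6.
At 19 seats: Red 0, Blue 8, Green 4, Gold 7.
Red drops from 1 to 0.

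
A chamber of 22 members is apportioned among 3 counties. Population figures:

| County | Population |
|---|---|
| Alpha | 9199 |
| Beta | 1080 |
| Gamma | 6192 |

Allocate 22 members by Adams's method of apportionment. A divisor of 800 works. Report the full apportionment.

With modified divisor 800: modified quotas Alpha 11.499, Beta 1.350, Gamma 7.740.
Rounding up: Alpha 12, Beta 2, Gamma 8 (total 22).

Alpha: 12; Beta: 2; Gamma: 8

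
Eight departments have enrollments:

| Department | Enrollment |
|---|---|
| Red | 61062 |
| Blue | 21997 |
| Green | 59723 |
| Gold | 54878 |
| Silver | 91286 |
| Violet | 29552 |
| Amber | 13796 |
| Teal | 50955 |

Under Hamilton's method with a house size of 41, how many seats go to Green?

The standard divisor is 383249/41 ≈ 9347.537.
Standard quotas: Red 6.5324, Blue 2.3532, Green 6.3892, Gold 5.8709, Silver 9.7658, Violet 3.1615, Amber 1.4759, Teal 5.4512.
Lower quotas: Red 6, Blue 2, Green 6, Gold 5, Silver 9, Violet 3, Amber 1, Teal 5 (sum 37, leaving 4 seats).
Remainders in descending order: Gold 0.8709, Silver 0.7658, Red 0.5324, Amber 0.4759, Teal 0.4512, Green 0.3892, Blue 0.3532, Violet 0.1615.
The surplus seats go to Gold, Silver, Red, Amber.
Green receives 6.

6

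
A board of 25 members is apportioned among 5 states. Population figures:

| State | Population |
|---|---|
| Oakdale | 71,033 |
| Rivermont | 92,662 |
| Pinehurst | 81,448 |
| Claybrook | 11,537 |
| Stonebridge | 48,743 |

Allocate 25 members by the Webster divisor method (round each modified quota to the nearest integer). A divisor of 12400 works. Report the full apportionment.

With modified divisor 12400: modified quotas Oakdale 5.728, Rivermont 7.473, Pinehurst 6.568, Claybrook 0.930, Stonebridge 3.931.
Rounding to the nearest integer: Oakdale 6, Rivermont 7, Pinehurst 7, Claybrook 1, Stonebridge 4 (total 25).

Oakdale 6; Rivermont 7; Pinehurst 7; Claybrook 1; Stonebridge 4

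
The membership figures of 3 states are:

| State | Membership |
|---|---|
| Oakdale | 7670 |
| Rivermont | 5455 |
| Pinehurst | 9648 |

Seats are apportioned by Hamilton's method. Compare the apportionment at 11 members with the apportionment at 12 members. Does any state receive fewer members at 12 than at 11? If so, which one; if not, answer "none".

none

At 11 seats: Oakdale 4, Rivermont 2, Pinehurst 5.
At 12 seats: Oakdale 4, Rivermont 3, Pinehurst 5.
No state's allocation decreased.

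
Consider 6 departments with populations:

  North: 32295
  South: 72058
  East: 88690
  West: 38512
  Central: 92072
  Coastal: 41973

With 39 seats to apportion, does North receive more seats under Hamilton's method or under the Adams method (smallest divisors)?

Adams

Hamilton: North 3, South 8, East 9, West 4, Central 10, Coastal 5.
Adams: North 4, South 8, East 9, West 4, Central 9, Coastal 5.
North gets 3 under Hamilton and 4 under Adams.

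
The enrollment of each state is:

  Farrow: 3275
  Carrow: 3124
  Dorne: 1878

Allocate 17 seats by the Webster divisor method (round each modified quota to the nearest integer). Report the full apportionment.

Standard divisor 8277/17 ≈ 486.882; standard quotas: Farrow 6.726, Carrow 6.416, Dorne 3.857.
Rounding to the nearest integer gives Farrow 7, Carrow 6, Dorne 4 — total 17, matching the house size, so no adjustment is needed.

Farrow 7; Carrow 6; Dorne 4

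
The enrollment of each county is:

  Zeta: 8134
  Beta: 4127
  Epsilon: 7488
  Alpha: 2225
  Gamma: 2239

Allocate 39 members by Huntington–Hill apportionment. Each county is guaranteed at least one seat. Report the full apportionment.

Zeta: 13; Beta: 6; Epsilon: 12; Alpha: 4; Gamma: 4

With divisor 640: modified quotas Zeta 12.709, Beta 6.448, Epsilon 11.700, Alpha 3.477, Gamma 3.498.
Geometric-mean thresholds: Zeta √(12·13)=12.490, Beta √(6·7)=6.481, Epsilon √(11·12)=11.489, Alpha √(3·4)=3.464, Gamma √(3·4)=3.464.
Each quota rounded against its threshold gives Zeta 13, Beta 6, Epsilon 12, Alpha 4, Gamma 4 (total 39).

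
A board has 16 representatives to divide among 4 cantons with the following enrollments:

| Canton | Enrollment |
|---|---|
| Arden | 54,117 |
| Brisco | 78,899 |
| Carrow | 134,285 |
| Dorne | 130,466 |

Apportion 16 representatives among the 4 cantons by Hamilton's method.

Arden=2, Brisco=3, Carrow=6, Dorne=5

Standard divisor: 397767 ÷ 16 ≈ 24860.438.
Standard quotas: Arden 2.1768, Brisco 3.1737, Carrow 5.4016, Dorne 5.2479.
Lower quotas: Arden 2, Brisco 3, Carrow 5, Dorne 5 (sum 15, leaving 1 seat).
Remainders in descending order: Carrow 0.4016, Dorne 0.2479, Arden 0.1768, Brisco 0.1737.
Largest remainder: Carrow receives the extra seat.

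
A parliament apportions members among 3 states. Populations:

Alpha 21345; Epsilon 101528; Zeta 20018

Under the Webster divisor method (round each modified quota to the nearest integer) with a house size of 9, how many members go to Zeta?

Standard divisor 142891/9 ≈ 15876.778; standard quotas: Alpha 1.344, Epsilon 6.395, Zeta 1.261.
Rounding to the nearest integer gives 1, 6, 1 = 8 seats, so the divisor must be adjusted.
With modified divisor 14900: modified quotas Alpha 1.433, Epsilon 6.814, Zeta 1.343.
Rounding to the nearest integer: Alpha 1, Epsilon 7, Zeta 1 (total 9).
Zeta receives 1.

1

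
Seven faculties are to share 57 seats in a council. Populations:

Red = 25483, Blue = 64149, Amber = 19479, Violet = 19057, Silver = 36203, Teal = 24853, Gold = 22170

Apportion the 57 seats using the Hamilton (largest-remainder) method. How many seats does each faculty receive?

Red 7, Blue 17, Amber 5, Violet 5, Silver 10, Teal 7, Gold 6

The standard divisor is 211394/57 ≈ 3708.667.
Standard quotas: Red 6.8712, Blue 17.2971, Amber 5.2523, Violet 5.1385, Silver 9.7617, Teal 6.7013, Gold 5.9779.
Lower quotas: Red 6, Blue 17, Amber 5, Violet 5, Silver 9, Teal 6, Gold 5 (sum 53, leaving 4 seats).
Remainders in descending order: Gold 0.9779, Red 0.8712, Silver 0.7617, Teal 0.7013, Blue 0.2971, Amber 0.2523, Violet 0.1385.
Largest remainders: Gold, Red, Silver, Teal receive the extra seats.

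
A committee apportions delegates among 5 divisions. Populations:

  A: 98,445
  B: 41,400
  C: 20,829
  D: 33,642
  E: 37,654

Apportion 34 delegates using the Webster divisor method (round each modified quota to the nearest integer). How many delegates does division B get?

6

Standard divisor 231970/34 ≈ 6822.647; standard quotas: A 14.429, B 6.068, C 3.053, D 4.931, E 5.519.
Rounding to the nearest integer gives A 14, B 6, C 3, D 5, E 6 — total 34, matching the house size, so no adjustment is needed.
B receives 6.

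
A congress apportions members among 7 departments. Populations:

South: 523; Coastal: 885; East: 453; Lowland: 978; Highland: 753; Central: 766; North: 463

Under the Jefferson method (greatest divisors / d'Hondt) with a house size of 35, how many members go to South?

4

Standard divisor 4821/35 ≈ 137.743; standard quotas: South 3.797, Coastal 6.425, East 3.289, Lowland 7.100, Highland 5.467, Central 5.561, North 3.361.
Rounding down gives 3, 6, 3, 7, 5, 5, 3 = 32 seats, so the divisor must be adjusted.
With modified divisor 126: modified quotas South 4.151, Coastal 7.024, East 3.595, Lowland 7.762, Highland 5.976, Central 6.079, North 3.675.
Rounding down: South 4, Coastal 7, East 3, Lowland 7, Highland 5, Central 6, North 3 (total 35).
South receives 4.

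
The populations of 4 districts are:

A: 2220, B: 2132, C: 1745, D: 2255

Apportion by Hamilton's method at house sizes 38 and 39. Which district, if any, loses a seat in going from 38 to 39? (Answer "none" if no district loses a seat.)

At 38 seats: A 10, B 10, C 8, D 10.
At 39 seats: A 10, B 10, C 8, D 11.
No district's allocation decreased.

none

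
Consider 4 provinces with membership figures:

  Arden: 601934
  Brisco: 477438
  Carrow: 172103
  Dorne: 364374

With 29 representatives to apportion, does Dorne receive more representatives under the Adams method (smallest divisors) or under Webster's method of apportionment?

Adams: Arden 11, Brisco 8, Carrow 3, Dorne 7.
Webster: Arden 11, Brisco 9, Carrow 3, Dorne 6.
Dorne gets 7 under Adams and 6 under Webster.

Adams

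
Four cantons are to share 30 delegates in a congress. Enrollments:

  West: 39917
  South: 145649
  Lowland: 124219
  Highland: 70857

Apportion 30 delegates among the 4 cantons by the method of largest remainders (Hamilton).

West 3; South 11; Lowland 10; Highland 6

The standard divisor is 380642/30 ≈ 12688.067.
Standard quotas: West 3.1460, South 11.4792, Lowland 9.7902, Highland 5.5845.
Lower quotas: West 3, South 11, Lowland 9, Highland 5 (sum 28, leaving 2 seats).
Remainders in descending order: Lowland 0.7902, Highland 0.5845, South 0.4792, West 0.1460.
Largest remainders: Lowland, Highland receive the extra seats.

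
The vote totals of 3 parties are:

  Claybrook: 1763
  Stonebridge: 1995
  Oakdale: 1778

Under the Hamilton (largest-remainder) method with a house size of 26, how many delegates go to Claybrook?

8

The standard divisor is 5536/26 ≈ 212.923.
Standard quotas: Claybrook 8.280, Stonebridge 9.370, Oakdale 8.350.
Lower quotas: Claybrook 8, Stonebridge 9, Oakdale 8 (sum 25, leaving 1 seat).
Remainders in descending order: Stonebridge 0.370, Oakdale 0.350, Claybrook 0.280.
The surplus seat goes to Stonebridge.
Claybrook receives 8.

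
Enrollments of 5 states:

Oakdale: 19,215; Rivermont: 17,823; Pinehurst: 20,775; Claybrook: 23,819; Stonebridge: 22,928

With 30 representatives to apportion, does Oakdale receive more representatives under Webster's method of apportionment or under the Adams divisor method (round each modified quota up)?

Webster: Oakdale 5, Rivermont 5, Pinehurst 6, Claybrook 7, Stonebridge 7.
Adams: Oakdale 6, Rivermont 5, Pinehurst 6, Claybrook 7, Stonebridge 6.
Oakdale gets 5 under Webster and 6 under Adams.

Adams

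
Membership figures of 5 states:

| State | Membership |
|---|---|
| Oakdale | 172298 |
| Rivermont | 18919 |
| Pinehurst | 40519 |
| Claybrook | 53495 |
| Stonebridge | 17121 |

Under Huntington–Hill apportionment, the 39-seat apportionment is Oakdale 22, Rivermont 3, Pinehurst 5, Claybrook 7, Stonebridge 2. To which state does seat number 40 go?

Oakdale

Priority for the next seat is population ÷ (√(s·(s+1))).
Priorities: Oakdale 7659.580, Rivermont 5461.445, Pinehurst 7397.723, Claybrook 7148.570, Stonebridge 6989.619.
Highest priority: Oakdale.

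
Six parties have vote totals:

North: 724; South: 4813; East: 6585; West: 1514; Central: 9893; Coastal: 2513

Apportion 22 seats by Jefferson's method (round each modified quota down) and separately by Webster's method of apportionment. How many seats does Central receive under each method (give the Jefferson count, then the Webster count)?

Jefferson: North 0, South 4, East 6, West 1, Central 9, Coastal 2.
Webster: North 1, South 4, East 6, West 1, Central 8, Coastal 2.
Central gets 9 under Jefferson and 8 under Webster.

9 and 8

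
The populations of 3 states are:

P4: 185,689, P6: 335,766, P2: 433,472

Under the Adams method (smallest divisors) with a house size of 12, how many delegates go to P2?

5

Standard divisor 954927/12 ≈ 79577.25; standard quotas: P4 2.333, P6 4.219, P2 5.447.
Rounding up gives 3, 5, 6 = 14 seats, so the divisor must be adjusted.
With modified divisor 89800: modified quotas P4 2.068, P6 3.739, P2 4.827.
Rounding up: P4 3, P6 4, P2 5 (total 12).
P2 receives 5.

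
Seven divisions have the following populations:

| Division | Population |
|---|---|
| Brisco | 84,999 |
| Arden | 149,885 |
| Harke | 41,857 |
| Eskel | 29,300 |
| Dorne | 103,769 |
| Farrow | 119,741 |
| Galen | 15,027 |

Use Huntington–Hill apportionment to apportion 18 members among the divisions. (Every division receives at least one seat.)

With divisor 31735: modified quotas Brisco 2.678, Arden 4.723, Harke 1.319, Eskel 0.923, Dorne 3.270, Farrow 3.773, Galen 0.474.
Geometric-mean thresholds: Brisco √(2·3)=2.449, Arden √(4·5)=4.472, Harke √(1·2)=1.414, Eskel (min 1), Dorne √(3·4)=3.464, Farrow √(3·4)=3.464, Galen (min 1).
Each quota rounded against its threshold gives Brisco 3, Arden 5, Harke 1, Eskel 1, Dorne 3, Farrow 4, Galen 1 (total 18).

Brisco 3, Arden 5, Harke 1, Eskel 1, Dorne 3, Farrow 4, Galen 1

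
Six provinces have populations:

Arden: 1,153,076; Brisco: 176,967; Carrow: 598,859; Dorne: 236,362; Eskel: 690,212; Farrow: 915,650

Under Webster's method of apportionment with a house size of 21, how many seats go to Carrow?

Standard divisor 3771126/21 ≈ 179577.429; standard quotas: Arden 6.421, Brisco 0.985, Carrow 3.335, Dorne 1.316, Eskel 3.844, Farrow 5.099.
Rounding to the nearest integer gives 6, 1, 3, 1, 4, 5 = 20 seats, so the divisor must be adjusted.
With modified divisor 174200: modified quotas Arden 6.619, Brisco 1.016, Carrow 3.438, Dorne 1.357, Eskel 3.962, Farrow 5.256.
Rounding to the nearest integer: Arden 7, Brisco 1, Carrow 3, Dorne 1, Eskel 4, Farrow 5 (total 21).
Carrow receives 3.

3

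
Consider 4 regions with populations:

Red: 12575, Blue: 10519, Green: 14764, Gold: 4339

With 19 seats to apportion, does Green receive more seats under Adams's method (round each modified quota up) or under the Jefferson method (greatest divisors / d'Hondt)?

Jefferson

Adams: Red 6, Blue 5, Green 6, Gold 2.
Jefferson: Red 5, Blue 5, Green 7, Gold 2.
Green gets 6 under Adams and 7 under Jefferson.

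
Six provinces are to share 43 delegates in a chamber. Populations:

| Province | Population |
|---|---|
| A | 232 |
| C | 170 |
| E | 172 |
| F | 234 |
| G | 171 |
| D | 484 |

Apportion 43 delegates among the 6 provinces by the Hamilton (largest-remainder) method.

Standard divisor: 1463 ÷ 43 ≈ 34.023.
Standard quotas: A 6.819, C 4.997, E 5.055, F 6.878, G 5.026, D 14.226.
Lower quotas: A 6, C 4, E 5, F 6, G 5, D 14 (sum 40, leaving 3 seats).
Remainders in descending order: C 0.997, F 0.878, A 0.819, D 0.226, E 0.055, G 0.026.
Largest remainders: C, F, A receive the extra seats.

A 7, C 5, E 5, F 7, G 5, D 14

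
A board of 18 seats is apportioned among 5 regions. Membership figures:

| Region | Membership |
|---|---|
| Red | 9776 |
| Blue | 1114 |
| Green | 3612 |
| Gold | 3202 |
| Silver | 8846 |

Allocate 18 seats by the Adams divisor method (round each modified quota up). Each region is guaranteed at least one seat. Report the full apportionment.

Red 6, Blue 1, Green 3, Gold 2, Silver 6

Standard divisor 26550/18 ≈ 1475; standard quotas: Red 6.628, Blue 0.755, Green 2.449, Gold 2.171, Silver 5.997.
Rounding up gives 7, 1, 3, 3, 6 = 20 seats, so the divisor must be adjusted.
With modified divisor 1700: modified quotas Red 5.751, Blue 0.655, Green 2.125, Gold 1.884, Silver 5.204.
Rounding up: Red 6, Blue 1, Green 3, Gold 2, Silver 6 (total 18).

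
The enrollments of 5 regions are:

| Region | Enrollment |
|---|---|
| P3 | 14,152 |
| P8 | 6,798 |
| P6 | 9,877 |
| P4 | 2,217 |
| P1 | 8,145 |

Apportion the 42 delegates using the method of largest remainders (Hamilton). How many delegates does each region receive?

The standard divisor is 41189/42 ≈ 980.69.
Standard quotas: P3 14.4306, P8 6.9319, P6 10.0715, P4 2.2607, P1 8.3054.
Lower quotas: P3 14, P8 6, P6 10, P4 2, P1 8 (sum 40, leaving 2 seats).
Remainders in descending order: P8 0.9319, P3 0.4306, P1 0.3054, P4 0.2607, P6 0.0715.
The surplus seats go to P8, P3.

P3 15, P8 7, P6 10, P4 2, P1 8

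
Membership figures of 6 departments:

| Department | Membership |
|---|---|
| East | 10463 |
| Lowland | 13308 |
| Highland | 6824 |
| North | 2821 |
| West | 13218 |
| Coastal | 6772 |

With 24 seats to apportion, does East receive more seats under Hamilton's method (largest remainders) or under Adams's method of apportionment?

Hamilton: East 5, Lowland 6, Highland 3, North 1, West 6, Coastal 3.
Adams: East 4, Lowland 6, Highland 3, North 2, West 6, Coastal 3.
East gets 5 under Hamilton and 4 under Adams.

Hamilton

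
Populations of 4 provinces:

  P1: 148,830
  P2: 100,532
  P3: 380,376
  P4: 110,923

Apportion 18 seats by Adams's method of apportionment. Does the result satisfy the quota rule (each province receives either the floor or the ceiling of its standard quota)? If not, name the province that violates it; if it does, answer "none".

P3

Standard quotas: P1 3.617, P2 2.443, P3 9.244, P4 2.696.
Adams allocation: P1 4, P2 3, P3 8, P4 3.
P3 has quota 9.244 (lower 9, upper 10) but receives 8 — outside the quota interval.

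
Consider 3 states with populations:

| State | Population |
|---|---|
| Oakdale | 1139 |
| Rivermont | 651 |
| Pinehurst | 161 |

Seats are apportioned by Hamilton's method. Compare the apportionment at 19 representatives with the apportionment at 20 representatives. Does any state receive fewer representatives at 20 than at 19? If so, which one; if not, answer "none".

Pinehurst

At 19 seats: Oakdale 11, Rivermont 6, Pinehurst 2.
At 20 seats: Oakdale 12, Rivermont 7, Pinehurst 1.
Pinehurst drops from 2 to 1.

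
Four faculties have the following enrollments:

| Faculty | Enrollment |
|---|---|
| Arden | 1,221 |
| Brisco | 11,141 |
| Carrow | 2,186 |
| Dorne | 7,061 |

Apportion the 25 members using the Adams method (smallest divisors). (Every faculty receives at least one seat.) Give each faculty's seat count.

Standard divisor 21609/25 ≈ 864.36; standard quotas: Arden 1.413, Brisco 12.889, Carrow 2.529, Dorne 8.169.
Rounding up gives 2, 13, 3, 9 = 27 seats, so the divisor must be adjusted.
With modified divisor 1000: modified quotas Arden 1.221, Brisco 11.141, Carrow 2.186, Dorne 7.061.
Rounding up: Arden 2, Brisco 12, Carrow 3, Dorne 8 (total 25).

Arden 2, Brisco 12, Carrow 3, Dorne 8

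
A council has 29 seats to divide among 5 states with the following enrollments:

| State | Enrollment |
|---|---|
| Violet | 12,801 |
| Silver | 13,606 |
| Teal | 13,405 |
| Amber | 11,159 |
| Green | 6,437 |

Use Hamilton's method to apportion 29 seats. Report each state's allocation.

Violet=6, Silver=7, Teal=7, Amber=6, Green=3

Standard divisor: 57408 ÷ 29 ≈ 1979.586.
Standard quotas: Violet 6.4665, Silver 6.8732, Teal 6.7716, Amber 5.6370, Green 3.2517.
Lower quotas: Violet 6, Silver 6, Teal 6, Amber 5, Green 3 (sum 26, leaving 3 seats).
Remainders in descending order: Silver 0.8732, Teal 0.7716, Amber 0.6370, Violet 0.4665, Green 0.2517.
Largest remainders: Silver, Teal, Amber receive the extra seats.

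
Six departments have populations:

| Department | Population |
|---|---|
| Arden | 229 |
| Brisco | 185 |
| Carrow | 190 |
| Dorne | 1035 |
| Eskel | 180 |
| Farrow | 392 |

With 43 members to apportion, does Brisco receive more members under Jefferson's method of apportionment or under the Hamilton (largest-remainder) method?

Jefferson: Arden 4, Brisco 3, Carrow 4, Dorne 21, Eskel 3, Farrow 8.
Hamilton: Arden 4, Brisco 4, Carrow 4, Dorne 20, Eskel 3, Farrow 8.
Brisco gets 3 under Jefferson and 4 under Hamilton.

Hamilton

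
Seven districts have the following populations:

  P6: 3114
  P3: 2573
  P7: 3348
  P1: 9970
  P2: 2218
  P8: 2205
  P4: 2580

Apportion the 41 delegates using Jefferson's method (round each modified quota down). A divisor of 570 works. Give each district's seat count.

P6: 5; P3: 4; P7: 5; P1: 17; P2: 3; P8: 3; P4: 4

With modified divisor 570: modified quotas P6 5.463, P3 4.514, P7 5.874, P1 17.491, P2 3.891, P8 3.868, P4 4.526.
Rounding down: P6 5, P3 4, P7 5, P1 17, P2 3, P8 3, P4 4 (total 41).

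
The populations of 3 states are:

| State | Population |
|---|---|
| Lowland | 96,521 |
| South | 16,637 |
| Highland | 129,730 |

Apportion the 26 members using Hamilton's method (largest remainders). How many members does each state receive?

Lowland=10; South=2; Highland=14

Total 242888; standard divisor 242888/26 ≈ 9341.846.
Standard quotas: Lowland 10.3321, South 1.7809, Highland 13.8870.
Lower quotas: Lowland 10, South 1, Highland 13 (sum 24, leaving 2 seats).
Remainders in descending order: Highland 0.8870, South 0.7809, Lowland 0.3321.
The surplus seats go to Highland, South.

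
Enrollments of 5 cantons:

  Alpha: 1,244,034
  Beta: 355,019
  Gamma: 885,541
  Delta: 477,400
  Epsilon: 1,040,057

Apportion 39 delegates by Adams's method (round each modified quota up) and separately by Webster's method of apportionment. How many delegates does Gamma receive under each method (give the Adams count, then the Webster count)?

Adams: Alpha 12, Beta 4, Gamma 8, Delta 5, Epsilon 10.
Webster: Alpha 12, Beta 3, Gamma 9, Delta 5, Epsilon 10.
Gamma gets 8 under Adams and 9 under Webster.

8 and 9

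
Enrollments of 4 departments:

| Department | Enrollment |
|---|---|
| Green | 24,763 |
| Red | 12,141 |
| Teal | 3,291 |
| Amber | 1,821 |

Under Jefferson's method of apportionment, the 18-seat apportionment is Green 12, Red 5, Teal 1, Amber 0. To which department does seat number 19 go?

Red

Priority for the next seat is population ÷ (current seats + 1).
Priorities: Green 1904.846, Red 2023.500, Teal 1645.500, Amber 1821.000.
Highest priority: Red.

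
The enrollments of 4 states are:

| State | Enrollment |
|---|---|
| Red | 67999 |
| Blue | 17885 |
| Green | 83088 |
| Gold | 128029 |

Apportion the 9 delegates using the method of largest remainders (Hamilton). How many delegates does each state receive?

Total 297001; standard divisor 297001/9 ≈ 33000.111.
Standard quotas: Red 2.0606, Blue 0.5420, Green 2.5178, Gold 3.8797.
Lower quotas: Red 2, Blue 0, Green 2, Gold 3 (sum 7, leaving 2 seats).
Remainders in descending order: Gold 0.8797, Blue 0.5420, Green 0.5178, Red 0.0606.
Largest remainders: Gold, Blue receive the extra seats.

Red 2, Blue 1, Green 2, Gold 4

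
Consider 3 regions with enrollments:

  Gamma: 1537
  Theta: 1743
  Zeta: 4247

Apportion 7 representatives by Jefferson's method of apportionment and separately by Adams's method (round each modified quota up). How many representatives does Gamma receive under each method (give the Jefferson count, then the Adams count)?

Jefferson: Gamma 1, Theta 2, Zeta 4.
Adams: Gamma 2, Theta 2, Zeta 3.
Gamma gets 1 under Jefferson and 2 under Adams.

1 and 2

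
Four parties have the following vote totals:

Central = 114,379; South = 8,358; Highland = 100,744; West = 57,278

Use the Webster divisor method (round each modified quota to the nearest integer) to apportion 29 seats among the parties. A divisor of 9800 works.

Central=12, South=1, Highland=10, West=6

With modified divisor 9800: modified quotas Central 11.671, South 0.853, Highland 10.280, West 5.845.
Rounding to the nearest integer: Central 12, South 1, Highland 10, West 6 (total 29).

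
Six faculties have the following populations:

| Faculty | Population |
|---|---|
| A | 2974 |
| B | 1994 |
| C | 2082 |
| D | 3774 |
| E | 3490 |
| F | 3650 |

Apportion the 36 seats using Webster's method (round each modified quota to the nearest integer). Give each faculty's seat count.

A 6, B 4, C 4, D 8, E 7, F 7

Standard divisor 17964/36 ≈ 499; standard quotas: A 5.960, B 3.996, C 4.172, D 7.563, E 6.994, F 7.315.
Rounding to the nearest integer gives A 6, B 4, C 4, D 8, E 7, F 7 — total 36, matching the house size, so no adjustment is needed.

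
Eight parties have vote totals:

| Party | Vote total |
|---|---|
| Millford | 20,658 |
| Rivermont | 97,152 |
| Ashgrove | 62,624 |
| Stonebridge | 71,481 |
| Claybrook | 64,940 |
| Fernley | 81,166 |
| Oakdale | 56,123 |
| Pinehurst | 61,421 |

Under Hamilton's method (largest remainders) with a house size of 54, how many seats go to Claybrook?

7

Standard divisor: 515565 ÷ 54 ≈ 9547.5.
Standard quotas: Millford 2.1637, Rivermont 10.1756, Ashgrove 6.5592, Stonebridge 7.4869, Claybrook 6.8018, Fernley 8.5013, Oakdale 5.8783, Pinehurst 6.4332.
Lower quotas: Millford 2, Rivermont 10, Ashgrove 6, Stonebridge 7, Claybrook 6, Fernley 8, Oakdale 5, Pinehurst 6 (sum 50, leaving 4 seats).
Remainders in descending order: Oakdale 0.8783, Claybrook 0.8018, Ashgrove 0.5592, Fernley 0.5013, Stonebridge 0.4869, Pinehurst 0.4332, Rivermont 0.1756, Millford 0.1637.
Largest remainders: Oakdale, Claybrook, Ashgrove, Fernley receive the extra seats.
Claybrook receives 7.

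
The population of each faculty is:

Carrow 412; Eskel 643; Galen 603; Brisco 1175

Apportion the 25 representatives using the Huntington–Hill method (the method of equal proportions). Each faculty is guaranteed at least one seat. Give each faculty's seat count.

Carrow: 4; Eskel: 6; Galen: 5; Brisco: 10

With divisor 115: modified quotas Carrow 3.583, Eskel 5.591, Galen 5.243, Brisco 10.217.
Geometric-mean thresholds: Carrow √(3·4)=3.464, Eskel √(5·6)=5.477, Galen √(5·6)=5.477, Brisco √(10·11)=10.488.
Each quota rounded against its threshold gives Carrow 4, Eskel 6, Galen 5, Brisco 10 (total 25).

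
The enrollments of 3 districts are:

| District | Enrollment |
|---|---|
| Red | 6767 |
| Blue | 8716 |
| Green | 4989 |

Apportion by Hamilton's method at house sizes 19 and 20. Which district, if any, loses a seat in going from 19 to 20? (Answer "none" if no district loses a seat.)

none

At 19 seats: Red 6, Blue 8, Green 5.
At 20 seats: Red 7, Blue 8, Green 5.
No district's allocation decreased.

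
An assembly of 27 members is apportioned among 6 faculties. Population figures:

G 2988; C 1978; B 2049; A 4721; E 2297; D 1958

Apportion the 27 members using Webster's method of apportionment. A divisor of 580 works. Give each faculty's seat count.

With modified divisor 580: modified quotas G 5.152, C 3.410, B 3.533, A 8.140, E 3.960, D 3.376.
Rounding to the nearest integer: G 5, C 3, B 4, A 8, E 4, D 3 (total 27).

G=5, C=3, B=4, A=8, E=4, D=3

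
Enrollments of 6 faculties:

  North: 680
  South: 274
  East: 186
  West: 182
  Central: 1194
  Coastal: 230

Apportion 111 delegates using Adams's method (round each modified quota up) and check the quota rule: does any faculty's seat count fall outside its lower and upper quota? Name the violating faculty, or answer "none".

Central

Standard quotas: North 27.487, South 11.076, East 7.519, West 7.357, Central 48.264, Coastal 9.297.
Adams allocation: North 27, South 11, East 8, West 8, Central 47, Coastal 10.
Central has quota 48.264 (lower 48, upper 49) but receives 47 — outside the quota interval.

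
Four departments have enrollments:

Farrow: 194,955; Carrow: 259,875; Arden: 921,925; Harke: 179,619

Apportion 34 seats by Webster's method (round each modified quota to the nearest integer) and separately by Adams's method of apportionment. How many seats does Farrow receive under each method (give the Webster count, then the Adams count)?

Webster: Farrow 4, Carrow 6, Arden 20, Harke 4.
Adams: Farrow 5, Carrow 6, Arden 19, Harke 4.
Farrow gets 4 under Webster and 5 under Adams.

4 and 5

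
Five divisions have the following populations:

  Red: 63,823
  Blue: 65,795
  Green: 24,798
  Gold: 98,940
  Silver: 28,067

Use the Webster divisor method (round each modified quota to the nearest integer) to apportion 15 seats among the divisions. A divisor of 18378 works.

Red: 3; Blue: 4; Green: 1; Gold: 5; Silver: 2

With modified divisor 18378: modified quotas Red 3.473, Blue 3.580, Green 1.349, Gold 5.384, Silver 1.527.
Rounding to the nearest integer: Red 3, Blue 4, Green 1, Gold 5, Silver 2 (total 15).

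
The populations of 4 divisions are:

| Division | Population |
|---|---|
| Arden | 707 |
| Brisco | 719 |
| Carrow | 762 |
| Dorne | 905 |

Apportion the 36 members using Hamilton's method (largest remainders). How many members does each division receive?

Total 3093; standard divisor 3093/36 ≈ 85.917.
Standard quotas: Arden 8.229, Brisco 8.369, Carrow 8.869, Dorne 10.533.
Lower quotas: Arden 8, Brisco 8, Carrow 8, Dorne 10 (sum 34, leaving 2 seats).
Remainders in descending order: Carrow 0.869, Dorne 0.533, Brisco 0.369, Arden 0.229.
The surplus seats go to Carrow, Dorne.

Arden 8; Brisco 8; Carrow 9; Dorne 11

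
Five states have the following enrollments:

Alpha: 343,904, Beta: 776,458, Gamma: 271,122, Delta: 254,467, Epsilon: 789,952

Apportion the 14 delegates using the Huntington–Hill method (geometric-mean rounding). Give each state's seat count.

Alpha 2, Beta 4, Gamma 2, Delta 2, Epsilon 4

With divisor 178287: modified quotas Alpha 1.929, Beta 4.355, Gamma 1.521, Delta 1.427, Epsilon 4.431.
Geometric-mean thresholds: Alpha √(1·2)=1.414, Beta √(4·5)=4.472, Gamma √(1·2)=1.414, Delta √(1·2)=1.414, Epsilon √(4·5)=4.472.
Each quota rounded against its threshold gives Alpha 2, Beta 4, Gamma 2, Delta 2, Epsilon 4 (total 14).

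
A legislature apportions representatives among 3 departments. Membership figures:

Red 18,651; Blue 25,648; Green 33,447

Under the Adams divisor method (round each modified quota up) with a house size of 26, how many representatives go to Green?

11

Standard divisor 77746/26 ≈ 2990.231; standard quotas: Red 6.237, Blue 8.577, Green 11.185.
Rounding up gives 7, 9, 12 = 28 seats, so the divisor must be adjusted.
With modified divisor 3160: modified quotas Red 5.902, Blue 8.116, Green 10.584.
Rounding up: Red 6, Blue 9, Green 11 (total 26).
Green receives 11.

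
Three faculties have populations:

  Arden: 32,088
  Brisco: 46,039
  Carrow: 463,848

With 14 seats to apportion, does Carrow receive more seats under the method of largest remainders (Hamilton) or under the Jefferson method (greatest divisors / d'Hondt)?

Jefferson

Hamilton: Arden 1, Brisco 1, Carrow 12.
Jefferson: Arden 0, Brisco 1, Carrow 13.
Carrow gets 12 under Hamilton and 13 under Jefferson.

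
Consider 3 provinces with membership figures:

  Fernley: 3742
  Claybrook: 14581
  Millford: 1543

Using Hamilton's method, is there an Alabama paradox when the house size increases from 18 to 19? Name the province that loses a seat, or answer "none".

Millford

At 18 seats: Fernley 3, Claybrook 13, Millford 2.
At 19 seats: Fernley 4, Claybrook 14, Millford 1.
Millford drops from 2 to 1.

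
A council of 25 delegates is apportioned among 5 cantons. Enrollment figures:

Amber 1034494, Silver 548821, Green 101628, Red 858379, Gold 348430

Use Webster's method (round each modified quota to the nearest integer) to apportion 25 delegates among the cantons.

Standard divisor 2891752/25 ≈ 115670.08; standard quotas: Amber 8.943, Silver 4.745, Green 0.879, Red 7.421, Gold 3.012.
Rounding to the nearest integer gives Amber 9, Silver 5, Green 1, Red 7, Gold 3 — total 25, matching the house size, so no adjustment is needed.

Amber 9, Silver 5, Green 1, Red 7, Gold 3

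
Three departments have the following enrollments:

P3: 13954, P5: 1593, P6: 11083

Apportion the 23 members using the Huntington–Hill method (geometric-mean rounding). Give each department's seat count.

With divisor 1147: modified quotas P3 12.166, P5 1.389, P6 9.663.
Geometric-mean thresholds: P3 √(12·13)=12.490, P5 √(1·2)=1.414, P6 √(9·10)=9.487.
Each quota rounded against its threshold gives P3 12, P5 1, P6 10 (total 23).

P3 12, P5 1, P6 10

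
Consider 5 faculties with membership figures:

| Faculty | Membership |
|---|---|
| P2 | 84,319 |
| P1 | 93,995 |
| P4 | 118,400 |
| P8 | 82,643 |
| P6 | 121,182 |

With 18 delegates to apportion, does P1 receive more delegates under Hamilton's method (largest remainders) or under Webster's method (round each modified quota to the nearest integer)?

Hamilton: P2 3, P1 4, P4 4, P8 3, P6 4.
Webster: P2 3, P1 3, P4 4, P8 3, P6 5.
P1 gets 4 under Hamilton and 3 under Webster.

Hamilton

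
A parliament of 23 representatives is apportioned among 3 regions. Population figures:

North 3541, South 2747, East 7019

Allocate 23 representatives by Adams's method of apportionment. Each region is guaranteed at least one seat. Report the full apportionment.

Standard divisor 13307/23 ≈ 578.565; standard quotas: North 6.120, South 4.748, East 12.132.
Rounding up gives 7, 5, 13 = 25 seats, so the divisor must be adjusted.
With modified divisor 600: modified quotas North 5.902, South 4.578, East 11.698.
Rounding up: North 6, South 5, East 12 (total 23).

North 6, South 5, East 12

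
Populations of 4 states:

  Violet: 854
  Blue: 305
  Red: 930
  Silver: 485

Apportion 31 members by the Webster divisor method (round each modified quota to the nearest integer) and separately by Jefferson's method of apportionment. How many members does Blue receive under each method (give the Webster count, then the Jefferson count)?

4 and 3

Webster: Violet 10, Blue 4, Red 11, Silver 6.
Jefferson: Violet 11, Blue 3, Red 11, Silver 6.
Blue gets 4 under Webster and 3 under Jefferson.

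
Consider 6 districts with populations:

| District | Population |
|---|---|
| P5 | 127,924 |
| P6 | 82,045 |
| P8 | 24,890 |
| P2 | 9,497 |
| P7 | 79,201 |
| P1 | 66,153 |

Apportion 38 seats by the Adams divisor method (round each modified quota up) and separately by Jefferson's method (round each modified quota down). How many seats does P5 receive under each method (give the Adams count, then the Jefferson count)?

12 and 13

Adams: P5 12, P6 8, P8 3, P2 1, P7 8, P1 6.
Jefferson: P5 13, P6 8, P8 2, P2 1, P7 8, P1 6.
P5 gets 12 under Adams and 13 under Jefferson.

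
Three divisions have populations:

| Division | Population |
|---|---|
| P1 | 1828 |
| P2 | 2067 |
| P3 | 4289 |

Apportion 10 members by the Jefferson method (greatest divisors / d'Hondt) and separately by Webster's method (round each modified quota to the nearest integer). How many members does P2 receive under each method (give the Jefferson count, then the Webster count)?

Jefferson: P1 2, P2 2, P3 6.
Webster: P1 2, P2 3, P3 5.
P2 gets 2 under Jefferson and 3 under Webster.

2 and 3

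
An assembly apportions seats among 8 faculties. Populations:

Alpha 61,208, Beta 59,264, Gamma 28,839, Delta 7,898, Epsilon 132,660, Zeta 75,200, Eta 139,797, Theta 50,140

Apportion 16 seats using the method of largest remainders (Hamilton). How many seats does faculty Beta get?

2

Total 555006; standard divisor 555006/16 ≈ 34687.875.
Standard quotas: Alpha 1.7645, Beta 1.7085, Gamma 0.8314, Delta 0.2277, Epsilon 3.8244, Zeta 2.1679, Eta 4.0301, Theta 1.4455.
Lower quotas: Alpha 1, Beta 1, Gamma 0, Delta 0, Epsilon 3, Zeta 2, Eta 4, Theta 1 (sum 12, leaving 4 seats).
Remainders in descending order: Gamma 0.8314, Epsilon 0.8244, Alpha 0.7645, Beta 0.7085, Theta 0.4455, Delta 0.2277, Zeta 0.1679, Eta 0.0301.
Largest remainders: Gamma, Epsilon, Alpha, Beta receive the extra seats.
Beta receives 2.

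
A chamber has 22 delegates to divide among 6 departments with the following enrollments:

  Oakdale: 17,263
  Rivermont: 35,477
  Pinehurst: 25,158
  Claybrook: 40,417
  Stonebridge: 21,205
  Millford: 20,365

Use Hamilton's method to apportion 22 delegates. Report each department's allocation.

Total 159885; standard divisor 159885/22 ≈ 7267.5.
Standard quotas: Oakdale 2.3754, Rivermont 4.8816, Pinehurst 3.4617, Claybrook 5.5613, Stonebridge 2.9178, Millford 2.8022.
Lower quotas: Oakdale 2, Rivermont 4, Pinehurst 3, Claybrook 5, Stonebridge 2, Millford 2 (sum 18, leaving 4 seats).
Remainders in descending order: Stonebridge 0.9178, Rivermont 0.8816, Millford 0.8022, Claybrook 0.5613, Pinehurst 0.4617, Oakdale 0.3754.
The surplus seats go to Stonebridge, Rivermont, Millford, Claybrook.

Oakdale 2, Rivermont 5, Pinehurst 3, Claybrook 6, Stonebridge 3, Millford 3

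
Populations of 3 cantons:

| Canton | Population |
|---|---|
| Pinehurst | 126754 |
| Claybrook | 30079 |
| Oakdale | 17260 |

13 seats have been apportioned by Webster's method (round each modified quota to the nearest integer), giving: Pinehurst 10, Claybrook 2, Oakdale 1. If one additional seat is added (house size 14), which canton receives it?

Priority for the next seat is population ÷ (current seats + 0.5).
Priorities: Pinehurst 12071.810, Claybrook 12031.600, Oakdale 11506.667.
Highest priority: Pinehurst.

Pinehurst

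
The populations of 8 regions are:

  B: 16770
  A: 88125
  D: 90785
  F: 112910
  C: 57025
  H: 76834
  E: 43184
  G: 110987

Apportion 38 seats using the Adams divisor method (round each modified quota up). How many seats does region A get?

Standard divisor 596620/38 ≈ 15700.526; standard quotas: B 1.068, A 5.613, D 5.782, F 7.191, C 3.632, H 4.894, E 2.750, G 7.069.
Rounding up gives 2, 6, 6, 8, 4, 5, 3, 8 = 42 seats, so the divisor must be adjusted.
With modified divisor 17900: modified quotas B 0.937, A 4.923, D 5.072, F 6.308, C 3.186, H 4.292, E 2.413, G 6.200.
Rounding up: B 1, A 5, D 6, F 7, C 4, H 5, E 3, G 7 (total 38).
A receives 5.

5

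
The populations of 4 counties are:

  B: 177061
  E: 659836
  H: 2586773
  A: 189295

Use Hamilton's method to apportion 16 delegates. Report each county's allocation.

B 1; E 3; H 11; A 1

Standard divisor: 3612965 ÷ 16 ≈ 225810.312.
Standard quotas: B 0.7841, E 2.9221, H 11.4555, A 0.8383.
Lower quotas: B 0, E 2, H 11, A 0 (sum 13, leaving 3 seats).
Remainders in descending order: E 0.9221, A 0.8383, B 0.7841, H 0.4555.
The surplus seats go to E, A, B.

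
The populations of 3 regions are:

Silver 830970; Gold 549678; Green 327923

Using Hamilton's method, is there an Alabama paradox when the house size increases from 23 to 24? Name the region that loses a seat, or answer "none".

At 23 seats: Silver 11, Gold 7, Green 5.
At 24 seats: Silver 12, Gold 8, Green 4.
Green drops from 5 to 4.

Green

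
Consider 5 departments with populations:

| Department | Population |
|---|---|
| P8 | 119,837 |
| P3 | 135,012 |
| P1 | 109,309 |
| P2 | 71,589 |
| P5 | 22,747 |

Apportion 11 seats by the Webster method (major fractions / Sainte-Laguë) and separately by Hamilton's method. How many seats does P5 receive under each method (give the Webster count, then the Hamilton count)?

1 and 0

Webster: P8 3, P3 3, P1 2, P2 2, P5 1.
Hamilton: P8 3, P3 3, P1 3, P2 2, P5 0.
P5 gets 1 under Webster and 0 under Hamilton.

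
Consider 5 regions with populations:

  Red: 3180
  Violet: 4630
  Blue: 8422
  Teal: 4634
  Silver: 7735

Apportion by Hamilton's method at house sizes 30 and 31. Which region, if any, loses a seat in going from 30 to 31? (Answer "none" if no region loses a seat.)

At 30 seats: Red 3, Violet 5, Blue 9, Teal 5, Silver 8.
At 31 seats: Red 4, Violet 5, Blue 9, Teal 5, Silver 8.
No region's allocation decreased.

none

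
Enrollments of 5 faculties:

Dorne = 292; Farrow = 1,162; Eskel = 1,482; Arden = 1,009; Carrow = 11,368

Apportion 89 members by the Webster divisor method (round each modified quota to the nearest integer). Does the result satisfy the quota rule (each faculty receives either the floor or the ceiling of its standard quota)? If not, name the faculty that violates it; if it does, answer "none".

Carrow

Standard quotas: Dorne 1.697, Farrow 6.754, Eskel 8.613, Arden 5.864, Carrow 66.071.
Webster allocation: Dorne 2, Farrow 7, Eskel 9, Arden 6, Carrow 65.
Carrow has quota 66.071 (lower 66, upper 67) but receives 65 — outside the quota interval.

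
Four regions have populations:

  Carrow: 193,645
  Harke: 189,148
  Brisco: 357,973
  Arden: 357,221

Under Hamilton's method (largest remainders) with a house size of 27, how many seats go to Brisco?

Total 1097987; standard divisor 1097987/27 ≈ 40666.185.
Standard quotas: Carrow 4.7618, Harke 4.6512, Brisco 8.8027, Arden 8.7842.
Lower quotas: Carrow 4, Harke 4, Brisco 8, Arden 8 (sum 24, leaving 3 seats).
Remainders in descending order: Brisco 0.8027, Arden 0.7842, Carrow 0.7618, Harke 0.6512.
Largest remainders: Brisco, Arden, Carrow receive the extra seats.
Brisco receives 9.

9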